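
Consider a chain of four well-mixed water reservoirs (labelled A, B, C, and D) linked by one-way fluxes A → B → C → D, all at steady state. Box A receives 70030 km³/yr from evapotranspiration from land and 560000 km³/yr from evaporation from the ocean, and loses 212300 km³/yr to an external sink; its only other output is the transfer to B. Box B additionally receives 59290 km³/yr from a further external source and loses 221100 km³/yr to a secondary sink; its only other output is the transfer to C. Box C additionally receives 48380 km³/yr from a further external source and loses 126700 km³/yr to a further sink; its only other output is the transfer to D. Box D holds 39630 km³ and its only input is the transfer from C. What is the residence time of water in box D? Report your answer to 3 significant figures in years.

Box A: F(A→B) = (70030 + 560000) − 212300 = 417730 km³/yr.
Box B: F(B→C) = (417730 + 59290) − 221100 = 255920 km³/yr.
Box C: F(C→D) = (255920 + 48380) − 126700 = 177600 km³/yr.
Box D throughput = its input = 177600 km³/yr; τ = 39630 / 177600 = 0.2231 yr.

0.223 yr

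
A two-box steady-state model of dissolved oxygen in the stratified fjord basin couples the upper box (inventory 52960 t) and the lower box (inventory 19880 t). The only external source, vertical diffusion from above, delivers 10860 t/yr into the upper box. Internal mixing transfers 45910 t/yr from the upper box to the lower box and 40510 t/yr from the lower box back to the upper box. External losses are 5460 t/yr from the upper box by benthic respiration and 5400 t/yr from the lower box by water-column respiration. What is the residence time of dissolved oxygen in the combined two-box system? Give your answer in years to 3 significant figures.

For the system as a whole, the A↔B exchange is internal and contributes nothing to the throughput; only the external sinks remove mass.
M_total = 52960 + 19880 = 72840 t.
ΣF_external_out = 5460 + 5400 = 10860 t/yr.
τ = M_total / ΣF_ext = 72840 / 10860 = 6.707 yr.

6.71 yr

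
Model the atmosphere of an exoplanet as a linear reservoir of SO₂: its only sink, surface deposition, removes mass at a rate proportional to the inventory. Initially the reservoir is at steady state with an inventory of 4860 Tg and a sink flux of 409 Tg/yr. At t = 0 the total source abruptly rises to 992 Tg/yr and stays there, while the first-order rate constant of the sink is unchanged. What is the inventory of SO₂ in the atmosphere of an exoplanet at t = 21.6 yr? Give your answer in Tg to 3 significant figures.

The sink rate constant is k = F₀/M₀ = 409/4860 = 0.08416 yr⁻¹.
Solving dM/dt = F₁ − kM with M(0) = M₀ gives M(t) = F₁/k + (M₀ − F₁/k)·e^(−kt).
F₁/k = 992/0.08416 = 11788 Tg; kt = 0.08416 × 21.6 = 1.818, e^(−kt) = 0.1624.
M(21.6) = 11788 + (4860 − 11788) × 0.1624 = 11788 − 1125 = 10663 Tg.

10700 Tg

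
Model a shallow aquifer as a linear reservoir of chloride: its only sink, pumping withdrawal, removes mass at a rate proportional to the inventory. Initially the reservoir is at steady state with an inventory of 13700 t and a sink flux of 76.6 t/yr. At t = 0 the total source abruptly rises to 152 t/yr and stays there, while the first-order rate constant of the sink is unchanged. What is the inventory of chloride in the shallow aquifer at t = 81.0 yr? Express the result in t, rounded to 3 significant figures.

18600 t

Residence time τ = M₀/F₀ = 178.9 yr. The eventual steady state is M_∞ = M₀·(F₁/F₀) = 13700 × 152/76.6 = 27185 t.
The anomaly ΔM(t) = M(t) − M_∞ decays as ΔM₀·e^(−t/τ) with ΔM₀ = 13700 − 27185 = −13490 t.
At t = 81.0 yr, e^(−t/τ) = e^(−0.4529) = 0.6358, so ΔM = −8574 t and M = 27185 − 8574 = 18612 t.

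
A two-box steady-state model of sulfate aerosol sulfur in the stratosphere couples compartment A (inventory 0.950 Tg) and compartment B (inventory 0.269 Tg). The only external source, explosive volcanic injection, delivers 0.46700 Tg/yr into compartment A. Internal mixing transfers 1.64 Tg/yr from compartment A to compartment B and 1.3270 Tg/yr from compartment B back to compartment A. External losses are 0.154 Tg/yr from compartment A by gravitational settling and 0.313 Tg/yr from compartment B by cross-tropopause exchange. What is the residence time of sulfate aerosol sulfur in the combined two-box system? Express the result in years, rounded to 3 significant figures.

For the system as a whole, the A↔B exchange is internal and contributes nothing to the throughput; only the external sinks remove mass.
M_total = 0.950 + 0.269 = 1.2190 Tg.
ΣF_external_out = 0.154 + 0.313 = 0.46700 Tg/yr.
τ = M_total / ΣF_ext = 1.2190 / 0.46700 = 2.610 yr.

2.61 yr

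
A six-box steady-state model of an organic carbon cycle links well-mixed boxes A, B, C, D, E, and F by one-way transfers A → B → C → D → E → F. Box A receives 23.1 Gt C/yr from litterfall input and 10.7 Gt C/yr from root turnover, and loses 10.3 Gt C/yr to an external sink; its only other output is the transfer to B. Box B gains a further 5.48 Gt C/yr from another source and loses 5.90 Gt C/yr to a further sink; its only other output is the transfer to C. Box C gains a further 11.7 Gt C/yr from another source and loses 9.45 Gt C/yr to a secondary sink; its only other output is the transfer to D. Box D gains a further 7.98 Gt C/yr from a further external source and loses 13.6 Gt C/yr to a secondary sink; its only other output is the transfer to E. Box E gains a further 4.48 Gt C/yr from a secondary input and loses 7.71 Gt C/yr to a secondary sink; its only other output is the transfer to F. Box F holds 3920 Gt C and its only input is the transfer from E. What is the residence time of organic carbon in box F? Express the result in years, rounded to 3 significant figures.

238 yr

Box A: F(A→B) = (23.1 + 10.7) − 10.3 = 23.500 Gt C/yr.
Box B: F(B→C) = (23.500 + 5.48) − 5.90 = 23.080 Gt C/yr.
Box C: F(C→D) = (23.080 + 11.7) − 9.45 = 25.330 Gt C/yr.
Box D: F(D→E) = (25.330 + 7.98) − 13.6 = 19.710 Gt C/yr.
Box E: F(E→F) = (19.710 + 4.48) − 7.71 = 16.480 Gt C/yr.
Box F throughput = its input = 16.480 Gt C/yr; τ = 3920 / 16.480 = 237.9 yr.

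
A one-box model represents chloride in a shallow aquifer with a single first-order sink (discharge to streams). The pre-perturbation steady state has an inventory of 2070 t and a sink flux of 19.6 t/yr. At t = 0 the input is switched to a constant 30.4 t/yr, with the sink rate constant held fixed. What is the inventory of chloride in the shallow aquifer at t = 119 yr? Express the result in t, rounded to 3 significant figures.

The sink rate constant is k = F₀/M₀ = 19.6/2070 = 0.009469 yr⁻¹.
Solving dM/dt = F₁ − kM with M(0) = M₀ gives M(t) = F₁/k + (M₀ − F₁/k)·e^(−kt).
F₁/k = 30.4/0.009469 = 3210.6 t; kt = 0.009469 × 119 = 1.127, e^(−kt) = 0.3241.
M(119) = 3210.6 + (2070 − 3210.6) × 0.3241 = 3210.6 − 369.7 = 2841.0 t.

2840 t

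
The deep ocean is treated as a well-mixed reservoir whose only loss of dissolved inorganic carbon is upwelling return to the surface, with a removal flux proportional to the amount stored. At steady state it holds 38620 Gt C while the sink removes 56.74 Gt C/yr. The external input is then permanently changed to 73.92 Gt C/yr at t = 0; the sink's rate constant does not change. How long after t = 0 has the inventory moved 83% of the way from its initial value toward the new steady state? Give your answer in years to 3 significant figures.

τ = M₀/F₀ = 38620/56.74 = 680.6 yr.
The remaining gap fraction is e^(−t/τ); 83% covered ⇒ e^(−t/τ) = 0.170.
t = −τ ln(0.170) = 680.6 × 1.772 = 1206 yr.

1210 yr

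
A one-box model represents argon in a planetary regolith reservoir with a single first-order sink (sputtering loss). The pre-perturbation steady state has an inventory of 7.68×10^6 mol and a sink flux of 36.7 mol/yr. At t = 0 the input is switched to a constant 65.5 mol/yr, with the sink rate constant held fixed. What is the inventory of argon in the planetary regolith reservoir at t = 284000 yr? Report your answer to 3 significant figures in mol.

Residence time τ = M₀/F₀ = 209300 yr. The eventual steady state is M_∞ = M₀·(F₁/F₀) = 7.68×10^6 × 65.5/36.7 = 1.3707×10^7 mol.
The anomaly ΔM(t) = M(t) − M_∞ decays as ΔM₀·e^(−t/τ) with ΔM₀ = 7.68×10^6 − 1.3707×10^7 = −6.027×10^6 mol.
At t = 284000 yr, e^(−t/τ) = e^(−1.357) = 0.2574, so ΔM = −1.551×10^6 mol and M = 1.3707×10^7 − 1.551×10^6 = 1.2156×10^7 mol.

1.22×10^7 mol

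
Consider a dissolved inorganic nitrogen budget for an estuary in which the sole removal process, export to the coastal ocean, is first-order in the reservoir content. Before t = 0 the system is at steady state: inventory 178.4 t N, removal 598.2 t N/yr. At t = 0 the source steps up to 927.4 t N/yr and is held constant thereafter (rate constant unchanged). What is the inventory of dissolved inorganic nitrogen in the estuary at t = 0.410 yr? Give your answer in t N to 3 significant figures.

252 t N

τ = M₀/F₀ = 178.4/598.2 = 0.2982 yr; rate constant k = 1/τ.
New steady state M_∞ = F₁/k = F₁·τ = 927.4 × 0.2982 = 276.58 t N.
M(t) = M_∞ + (M₀ − M_∞)·e^(−t/τ); t/τ = 0.410/0.2982 = 1.375, so e^(−t/τ) = 0.2529.
M(t) = 276.58 − 98.18 × 0.2529 = 251.75 t N.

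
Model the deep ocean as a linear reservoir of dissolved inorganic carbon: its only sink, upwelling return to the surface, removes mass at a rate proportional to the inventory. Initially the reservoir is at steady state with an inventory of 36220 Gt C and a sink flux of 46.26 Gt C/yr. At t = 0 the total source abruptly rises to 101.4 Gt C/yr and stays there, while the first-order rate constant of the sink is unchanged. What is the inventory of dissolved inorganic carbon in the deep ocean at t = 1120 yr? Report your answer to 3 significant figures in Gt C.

69100 Gt C

Residence time τ = M₀/F₀ = 783.0 yr. The eventual steady state is M_∞ = M₀·(F₁/F₀) = 36220 × 101.4/46.26 = 79393 Gt C.
The anomaly ΔM(t) = M(t) − M_∞ decays as ΔM₀·e^(−t/τ) with ΔM₀ = 36220 − 79393 = −43170 Gt C.
At t = 1120 yr, e^(−t/τ) = e^(−1.430) = 0.2392, so ΔM = −10330 Gt C and M = 79393 − 10330 = 69066 Gt C.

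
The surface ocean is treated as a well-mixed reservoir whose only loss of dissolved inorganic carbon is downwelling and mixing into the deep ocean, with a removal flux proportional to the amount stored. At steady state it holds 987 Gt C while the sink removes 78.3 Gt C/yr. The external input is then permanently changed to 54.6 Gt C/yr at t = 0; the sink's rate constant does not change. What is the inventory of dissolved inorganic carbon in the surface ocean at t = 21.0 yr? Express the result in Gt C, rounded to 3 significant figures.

745 Gt C

τ = M₀/F₀ = 987/78.3 = 12.61 yr; rate constant k = 1/τ.
New steady state M_∞ = F₁/k = F₁·τ = 54.6 × 12.61 = 688.25 Gt C.
M(t) = M_∞ + (M₀ − M_∞)·e^(−t/τ); t/τ = 21.0/12.61 = 1.666, so e^(−t/τ) = 0.1890.
M(t) = 688.25 + 298.7 × 0.1890 = 744.72 Gt C.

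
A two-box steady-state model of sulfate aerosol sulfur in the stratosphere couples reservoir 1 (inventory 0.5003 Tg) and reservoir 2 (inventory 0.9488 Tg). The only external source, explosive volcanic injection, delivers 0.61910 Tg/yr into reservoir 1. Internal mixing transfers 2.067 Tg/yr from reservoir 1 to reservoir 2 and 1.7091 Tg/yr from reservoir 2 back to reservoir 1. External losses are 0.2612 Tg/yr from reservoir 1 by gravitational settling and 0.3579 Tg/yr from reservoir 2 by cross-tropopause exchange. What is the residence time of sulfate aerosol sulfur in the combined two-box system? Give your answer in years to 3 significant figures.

2.34 yr

For the system as a whole, the A↔B exchange is internal and contributes nothing to the throughput; only the external sinks remove mass.
M_total = 0.5003 + 0.9488 = 1.4491 Tg.
ΣF_external_out = 0.2612 + 0.3579 = 0.61910 Tg/yr.
τ = M_total / ΣF_ext = 1.4491 / 0.61910 = 2.341 yr.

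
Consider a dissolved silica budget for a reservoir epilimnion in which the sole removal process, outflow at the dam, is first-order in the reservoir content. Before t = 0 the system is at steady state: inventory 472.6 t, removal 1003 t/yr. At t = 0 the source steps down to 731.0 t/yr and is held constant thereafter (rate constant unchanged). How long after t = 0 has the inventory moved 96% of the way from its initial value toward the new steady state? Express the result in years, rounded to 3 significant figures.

1.52 yr

τ = M₀/F₀ = 472.6/1003 = 0.4712 yr.
The remaining gap fraction is e^(−t/τ); 96% covered ⇒ e^(−t/τ) = 0.0400.
t = −τ ln(0.0400) = 0.4712 × 3.219 = 1.517 yr.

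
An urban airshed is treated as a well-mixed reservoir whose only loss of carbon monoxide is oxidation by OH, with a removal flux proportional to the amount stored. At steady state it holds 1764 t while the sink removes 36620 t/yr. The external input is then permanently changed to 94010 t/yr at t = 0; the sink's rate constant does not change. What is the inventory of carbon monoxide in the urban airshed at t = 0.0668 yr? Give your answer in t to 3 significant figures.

3840 t

The sink rate constant is k = F₀/M₀ = 36620/1764 = 20.76 yr⁻¹.
Solving dM/dt = F₁ − kM with M(0) = M₀ gives M(t) = F₁/k + (M₀ − F₁/k)·e^(−kt).
F₁/k = 94010/20.76 = 4528.5 t; kt = 20.76 × 0.0668 = 1.387, e^(−kt) = 0.2499.
M(0.0668) = 4528.5 + (1764 − 4528.5) × 0.2499 = 4528.5 − 690.8 = 3837.7 t.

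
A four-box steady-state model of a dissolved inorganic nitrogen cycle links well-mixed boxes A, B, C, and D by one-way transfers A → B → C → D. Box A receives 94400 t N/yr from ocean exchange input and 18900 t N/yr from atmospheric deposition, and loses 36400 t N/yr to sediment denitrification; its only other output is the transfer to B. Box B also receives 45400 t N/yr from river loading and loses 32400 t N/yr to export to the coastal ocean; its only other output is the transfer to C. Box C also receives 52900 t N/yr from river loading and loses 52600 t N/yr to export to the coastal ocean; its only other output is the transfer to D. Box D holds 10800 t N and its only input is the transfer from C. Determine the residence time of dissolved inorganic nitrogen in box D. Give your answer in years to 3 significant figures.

0.120 yr

Box A: F(A→B) = (94400 + 18900) − 36400 = 76900 t N/yr.
Box B: F(B→C) = (76900 + 45400) − 32400 = 89900 t N/yr.
Box C: F(C→D) = (89900 + 52900) − 52600 = 90200 t N/yr.
Box D throughput = its input = 90200 t N/yr; τ = 10800 / 90200 = 0.1197 yr.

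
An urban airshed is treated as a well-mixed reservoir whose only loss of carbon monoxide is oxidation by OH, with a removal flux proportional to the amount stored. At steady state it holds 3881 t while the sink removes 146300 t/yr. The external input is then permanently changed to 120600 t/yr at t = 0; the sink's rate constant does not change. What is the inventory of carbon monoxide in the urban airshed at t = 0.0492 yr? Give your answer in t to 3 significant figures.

τ = M₀/F₀ = 3881/146300 = 0.02653 yr; rate constant k = 1/τ.
New steady state M_∞ = F₁/k = F₁·τ = 120600 × 0.02653 = 3199.2 t.
M(t) = M_∞ + (M₀ − M_∞)·e^(−t/τ); t/τ = 0.0492/0.02653 = 1.855, so e^(−t/τ) = 0.1565.
M(t) = 3199.2 + 681.8 × 0.1565 = 3305.9 t.

3310 t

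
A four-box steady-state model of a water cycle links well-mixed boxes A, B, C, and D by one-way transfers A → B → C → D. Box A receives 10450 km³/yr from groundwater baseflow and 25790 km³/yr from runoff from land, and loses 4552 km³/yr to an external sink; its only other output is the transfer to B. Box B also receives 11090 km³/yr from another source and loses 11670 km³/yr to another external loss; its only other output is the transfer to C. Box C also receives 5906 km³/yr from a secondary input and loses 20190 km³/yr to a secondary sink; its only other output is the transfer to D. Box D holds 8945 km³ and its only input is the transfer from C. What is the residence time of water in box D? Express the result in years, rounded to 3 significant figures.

Box A: F(A→B) = (10450 + 25790) − 4552 = 31688 km³/yr.
Box B: F(B→C) = (31688 + 11090) − 11670 = 31108 km³/yr.
Box C: F(C→D) = (31108 + 5906) − 20190 = 16824 km³/yr.
Box D throughput = its input = 16824 km³/yr; τ = 8945 / 16824 = 0.5317 yr.

0.532 yr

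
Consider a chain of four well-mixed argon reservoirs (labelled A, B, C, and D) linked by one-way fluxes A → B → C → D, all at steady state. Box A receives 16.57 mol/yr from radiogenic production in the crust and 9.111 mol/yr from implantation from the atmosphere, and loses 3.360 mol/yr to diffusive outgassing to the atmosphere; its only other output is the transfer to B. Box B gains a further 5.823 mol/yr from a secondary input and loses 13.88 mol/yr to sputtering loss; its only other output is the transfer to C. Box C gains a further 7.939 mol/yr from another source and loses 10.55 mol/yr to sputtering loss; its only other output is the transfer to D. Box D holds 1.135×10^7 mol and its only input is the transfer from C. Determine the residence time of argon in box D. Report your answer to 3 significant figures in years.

974000 yr

Box A: F(A→B) = (16.57 + 9.111) − 3.360 = 22.321 mol/yr.
Box B: F(B→C) = (22.321 + 5.823) − 13.88 = 14.264 mol/yr.
Box C: F(C→D) = (14.264 + 7.939) − 10.55 = 11.653 mol/yr.
Box D throughput = its input = 11.653 mol/yr; τ = 1.135×10^7 / 11.653 = 974000 yr.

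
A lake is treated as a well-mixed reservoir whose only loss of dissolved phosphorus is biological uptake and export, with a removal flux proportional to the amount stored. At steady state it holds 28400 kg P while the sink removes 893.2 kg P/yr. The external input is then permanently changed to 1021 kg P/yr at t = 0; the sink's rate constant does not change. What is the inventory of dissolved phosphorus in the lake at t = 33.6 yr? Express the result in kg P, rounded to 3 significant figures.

The sink rate constant is k = F₀/M₀ = 893.2/28400 = 0.03145 yr⁻¹.
Solving dM/dt = F₁ − kM with M(0) = M₀ gives M(t) = F₁/k + (M₀ − F₁/k)·e^(−kt).
F₁/k = 1021/0.03145 = 32464 kg P; kt = 0.03145 × 33.6 = 1.057, e^(−kt) = 0.3476.
M(33.6) = 32464 + (28400 − 32464) × 0.3476 = 32464 − 1412 = 31051 kg P.

31100 kg P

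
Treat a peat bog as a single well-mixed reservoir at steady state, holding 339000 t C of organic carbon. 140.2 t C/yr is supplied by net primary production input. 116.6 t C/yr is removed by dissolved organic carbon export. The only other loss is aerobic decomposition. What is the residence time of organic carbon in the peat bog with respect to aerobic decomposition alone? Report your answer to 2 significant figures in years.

14000 yr

At steady state ΣF_in = ΣF_out.
ΣF_in = 140.20 t C/yr.
Aerobic decomposition flux = ΣF_in − (116.6) = 140.20 − 116.6 = 23.60 t C/yr.
τ = M / F = 339000 / 23.60 = 14360 yr.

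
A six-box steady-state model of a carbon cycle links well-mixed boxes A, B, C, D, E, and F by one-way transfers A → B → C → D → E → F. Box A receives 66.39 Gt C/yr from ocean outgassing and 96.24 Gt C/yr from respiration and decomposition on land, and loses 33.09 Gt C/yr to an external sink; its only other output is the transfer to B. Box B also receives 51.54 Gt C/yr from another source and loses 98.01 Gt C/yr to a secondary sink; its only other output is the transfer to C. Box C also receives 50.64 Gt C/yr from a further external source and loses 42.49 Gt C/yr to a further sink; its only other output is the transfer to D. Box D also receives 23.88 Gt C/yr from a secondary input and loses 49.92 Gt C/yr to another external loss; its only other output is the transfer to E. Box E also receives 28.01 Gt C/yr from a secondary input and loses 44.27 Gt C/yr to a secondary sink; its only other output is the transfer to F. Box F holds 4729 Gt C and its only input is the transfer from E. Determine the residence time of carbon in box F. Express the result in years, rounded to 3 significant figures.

Box A: F(A→B) = (66.39 + 96.24) − 33.09 = 129.54 Gt C/yr.
Box B: F(B→C) = (129.54 + 51.54) − 98.01 = 83.070 Gt C/yr.
Box C: F(C→D) = (83.070 + 50.64) − 42.49 = 91.220 Gt C/yr.
Box D: F(D→E) = (91.220 + 23.88) − 49.92 = 65.180 Gt C/yr.
Box E: F(E→F) = (65.180 + 28.01) − 44.27 = 48.920 Gt C/yr.
Box F throughput = its input = 48.920 Gt C/yr; τ = 4729 / 48.920 = 96.67 yr.

96.7 yr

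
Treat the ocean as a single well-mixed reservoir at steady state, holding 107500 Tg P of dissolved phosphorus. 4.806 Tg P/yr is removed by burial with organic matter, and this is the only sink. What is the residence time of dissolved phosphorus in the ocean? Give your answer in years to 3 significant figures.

22400 yr

τ = M / F = 107500 / 4.806 = 22370 yr.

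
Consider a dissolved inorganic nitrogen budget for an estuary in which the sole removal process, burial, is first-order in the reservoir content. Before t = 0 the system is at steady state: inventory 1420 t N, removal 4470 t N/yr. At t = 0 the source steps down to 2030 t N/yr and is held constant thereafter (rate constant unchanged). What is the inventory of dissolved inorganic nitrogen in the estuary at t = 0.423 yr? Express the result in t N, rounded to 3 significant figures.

850 t N

Residence time τ = M₀/F₀ = 0.3177 yr. The eventual steady state is M_∞ = M₀·(F₁/F₀) = 1420 × 2030/4470 = 644.88 t N.
The anomaly ΔM(t) = M(t) − M_∞ decays as ΔM₀·e^(−t/τ) with ΔM₀ = 1420 − 644.88 = 775.1 t N.
At t = 0.423 yr, e^(−t/τ) = e^(−1.332) = 0.2641, so ΔM = 204.7 t N and M = 644.88 + 204.7 = 849.56 t N.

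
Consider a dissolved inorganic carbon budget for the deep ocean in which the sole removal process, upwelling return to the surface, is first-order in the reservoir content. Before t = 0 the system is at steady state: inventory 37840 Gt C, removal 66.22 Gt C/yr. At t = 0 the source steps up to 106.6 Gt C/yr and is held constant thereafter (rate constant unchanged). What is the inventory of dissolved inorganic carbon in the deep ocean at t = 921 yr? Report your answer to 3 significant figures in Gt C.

56300 Gt C

Residence time τ = M₀/F₀ = 571.4 yr. The eventual steady state is M_∞ = M₀·(F₁/F₀) = 37840 × 106.6/66.22 = 60914 Gt C.
The anomaly ΔM(t) = M(t) − M_∞ decays as ΔM₀·e^(−t/τ) with ΔM₀ = 37840 − 60914 = −23070 Gt C.
At t = 921 yr, e^(−t/τ) = e^(−1.612) = 0.1995, so ΔM = −4604 Gt C and M = 60914 − 4604 = 56310 Gt C.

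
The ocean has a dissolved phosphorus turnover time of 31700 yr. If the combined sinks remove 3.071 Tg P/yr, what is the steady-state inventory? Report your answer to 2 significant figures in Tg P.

97000 Tg P

τ = M/F ⇒ M = τ × F = 31700 × 3.071 = 97350 Tg P.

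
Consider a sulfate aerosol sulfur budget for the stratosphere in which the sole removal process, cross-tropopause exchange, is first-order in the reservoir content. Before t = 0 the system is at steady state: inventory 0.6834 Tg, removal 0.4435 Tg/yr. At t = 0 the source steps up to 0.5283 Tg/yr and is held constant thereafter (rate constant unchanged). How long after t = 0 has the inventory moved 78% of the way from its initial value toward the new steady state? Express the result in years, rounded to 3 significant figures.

τ = M₀/F₀ = 0.6834/0.4435 = 1.541 yr.
The remaining gap fraction is e^(−t/τ); 78% covered ⇒ e^(−t/τ) = 0.220.
t = −τ ln(0.220) = 1.541 × 1.514 = 2.333 yr.

2.33 yr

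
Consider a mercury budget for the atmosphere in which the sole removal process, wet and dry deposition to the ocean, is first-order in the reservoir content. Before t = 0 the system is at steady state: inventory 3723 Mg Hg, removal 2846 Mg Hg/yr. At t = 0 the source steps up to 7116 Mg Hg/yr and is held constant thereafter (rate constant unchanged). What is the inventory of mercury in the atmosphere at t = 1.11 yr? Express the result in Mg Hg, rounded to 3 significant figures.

The sink rate constant is k = F₀/M₀ = 2846/3723 = 0.7644 yr⁻¹.
Solving dM/dt = F₁ − kM with M(0) = M₀ gives M(t) = F₁/k + (M₀ − F₁/k)·e^(−kt).
F₁/k = 7116/0.7644 = 9308.8 Mg Hg; kt = 0.7644 × 1.11 = 0.8485, e^(−kt) = 0.4280.
M(1.11) = 9308.8 + (3723 − 9308.8) × 0.4280 = 9308.8 − 2391 = 6917.8 Mg Hg.

6920 Mg Hg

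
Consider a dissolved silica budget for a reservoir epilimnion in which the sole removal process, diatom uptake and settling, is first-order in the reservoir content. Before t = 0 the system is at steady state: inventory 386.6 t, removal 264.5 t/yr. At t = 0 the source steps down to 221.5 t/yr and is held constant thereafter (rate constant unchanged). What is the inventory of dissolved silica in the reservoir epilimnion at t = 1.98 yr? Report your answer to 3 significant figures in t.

340 t

The sink rate constant is k = F₀/M₀ = 264.5/386.6 = 0.6842 yr⁻¹.
Solving dM/dt = F₁ − kM with M(0) = M₀ gives M(t) = F₁/k + (M₀ − F₁/k)·e^(−kt).
F₁/k = 221.5/0.6842 = 323.75 t; kt = 0.6842 × 1.98 = 1.355, e^(−kt) = 0.2580.
M(1.98) = 323.75 + (386.6 − 323.75) × 0.2580 = 323.75 + 16.22 = 339.97 t.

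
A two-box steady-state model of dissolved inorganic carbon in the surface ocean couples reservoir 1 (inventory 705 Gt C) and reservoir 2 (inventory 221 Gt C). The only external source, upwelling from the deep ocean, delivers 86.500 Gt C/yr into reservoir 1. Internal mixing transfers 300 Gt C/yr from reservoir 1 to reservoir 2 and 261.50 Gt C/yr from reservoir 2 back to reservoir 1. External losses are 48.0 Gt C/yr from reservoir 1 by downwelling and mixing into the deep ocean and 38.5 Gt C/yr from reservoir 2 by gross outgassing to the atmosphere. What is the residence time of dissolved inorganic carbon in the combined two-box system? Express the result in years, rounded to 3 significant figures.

For the system as a whole, the A↔B exchange is internal and contributes nothing to the throughput; only the external sinks remove mass.
M_total = 705 + 221 = 926.00 Gt C.
ΣF_external_out = 48.0 + 38.5 = 86.500 Gt C/yr.
τ = M_total / ΣF_ext = 926.00 / 86.500 = 10.71 yr.

10.7 yr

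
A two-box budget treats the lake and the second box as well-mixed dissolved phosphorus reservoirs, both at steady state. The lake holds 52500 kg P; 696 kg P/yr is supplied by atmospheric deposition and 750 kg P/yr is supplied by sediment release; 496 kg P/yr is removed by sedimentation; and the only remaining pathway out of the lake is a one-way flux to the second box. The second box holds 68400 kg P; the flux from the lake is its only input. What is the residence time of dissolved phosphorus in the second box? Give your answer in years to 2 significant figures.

72 yr

Balance the lake: ΣF_in = 696 + 750 = 1446.0 kg P/yr.
Flux to the second box = ΣF_in − (496) = 950.00 kg P/yr.
At steady state the output of the second box equals its input, 950.00 kg P/yr.
τ = M / F = 68400 / 950.00 = 72.00 yr.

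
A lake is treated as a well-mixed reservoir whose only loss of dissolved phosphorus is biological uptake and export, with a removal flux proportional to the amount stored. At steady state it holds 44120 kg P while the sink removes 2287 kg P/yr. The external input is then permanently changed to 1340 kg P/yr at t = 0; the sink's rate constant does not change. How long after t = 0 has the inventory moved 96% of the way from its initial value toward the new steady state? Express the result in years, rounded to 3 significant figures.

62.1 yr

τ = M₀/F₀ = 44120/2287 = 19.29 yr.
The remaining gap fraction is e^(−t/τ); 96% covered ⇒ e^(−t/τ) = 0.0400.
t = −τ ln(0.0400) = 19.29 × 3.219 = 62.10 yr.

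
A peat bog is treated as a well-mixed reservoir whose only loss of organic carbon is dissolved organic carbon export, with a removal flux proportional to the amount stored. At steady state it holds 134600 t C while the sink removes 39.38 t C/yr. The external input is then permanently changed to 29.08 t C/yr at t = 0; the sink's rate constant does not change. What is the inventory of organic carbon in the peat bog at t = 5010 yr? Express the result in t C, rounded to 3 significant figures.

The sink rate constant is k = F₀/M₀ = 39.38/134600 = 0.0002926 yr⁻¹.
Solving dM/dt = F₁ − kM with M(0) = M₀ gives M(t) = F₁/k + (M₀ − F₁/k)·e^(−kt).
F₁/k = 29.08/0.0002926 = 99395 t C; kt = 0.0002926 × 5010 = 1.466, e^(−kt) = 0.2309.
M(5010) = 99395 + (134600 − 99395) × 0.2309 = 99395 + 8129 = 107520 t C.

108000 t C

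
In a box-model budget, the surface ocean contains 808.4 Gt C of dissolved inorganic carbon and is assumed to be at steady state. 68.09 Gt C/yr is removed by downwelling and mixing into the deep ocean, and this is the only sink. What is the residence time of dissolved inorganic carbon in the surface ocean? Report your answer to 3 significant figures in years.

τ = M / F = 808.4 / 68.09 = 11.87 yr.

11.9 yr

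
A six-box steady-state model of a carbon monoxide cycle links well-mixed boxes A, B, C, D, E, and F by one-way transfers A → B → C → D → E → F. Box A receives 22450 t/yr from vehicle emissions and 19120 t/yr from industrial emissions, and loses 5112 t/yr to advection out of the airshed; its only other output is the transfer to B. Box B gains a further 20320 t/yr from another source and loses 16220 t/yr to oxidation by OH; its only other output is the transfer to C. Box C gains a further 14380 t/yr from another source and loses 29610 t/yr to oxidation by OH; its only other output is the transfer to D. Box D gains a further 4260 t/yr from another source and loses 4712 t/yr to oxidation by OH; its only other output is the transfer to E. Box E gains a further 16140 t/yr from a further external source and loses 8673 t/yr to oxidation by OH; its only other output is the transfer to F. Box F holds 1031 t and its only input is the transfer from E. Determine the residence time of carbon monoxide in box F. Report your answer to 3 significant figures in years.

0.0319 yr

Box A: F(A→B) = (22450 + 19120) − 5112 = 36458 t/yr.
Box B: F(B→C) = (36458 + 20320) − 16220 = 40558 t/yr.
Box C: F(C→D) = (40558 + 14380) − 29610 = 25328 t/yr.
Box D: F(D→E) = (25328 + 4260) − 4712 = 24876 t/yr.
Box E: F(E→F) = (24876 + 16140) − 8673 = 32343 t/yr.
Box F throughput = its input = 32343 t/yr; τ = 1031 / 32343 = 0.03188 yr.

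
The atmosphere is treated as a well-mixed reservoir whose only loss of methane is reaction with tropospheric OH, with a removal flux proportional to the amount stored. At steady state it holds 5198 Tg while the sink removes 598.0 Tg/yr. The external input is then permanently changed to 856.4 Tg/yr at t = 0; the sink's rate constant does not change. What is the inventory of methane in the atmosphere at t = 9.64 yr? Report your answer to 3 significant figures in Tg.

6700 Tg

τ = M₀/F₀ = 5198/598.0 = 8.692 yr; rate constant k = 1/τ.
New steady state M_∞ = F₁/k = F₁·τ = 856.4 × 8.692 = 7444.1 Tg.
M(t) = M_∞ + (M₀ − M_∞)·e^(−t/τ); t/τ = 9.64/8.692 = 1.109, so e^(−t/τ) = 0.3299.
M(t) = 7444.1 − 2246 × 0.3299 = 6703.2 Tg.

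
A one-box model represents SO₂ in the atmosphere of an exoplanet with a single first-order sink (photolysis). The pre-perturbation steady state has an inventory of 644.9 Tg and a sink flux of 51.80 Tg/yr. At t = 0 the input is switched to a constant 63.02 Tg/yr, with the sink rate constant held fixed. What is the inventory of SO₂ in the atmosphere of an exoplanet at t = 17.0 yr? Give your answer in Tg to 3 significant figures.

749 Tg

Residence time τ = M₀/F₀ = 12.45 yr. The eventual steady state is M_∞ = M₀·(F₁/F₀) = 644.9 × 63.02/51.80 = 784.59 Tg.
The anomaly ΔM(t) = M(t) − M_∞ decays as ΔM₀·e^(−t/τ) with ΔM₀ = 644.9 − 784.59 = −139.7 Tg.
At t = 17.0 yr, e^(−t/τ) = e^(−1.365) = 0.2553, so ΔM = −35.66 Tg and M = 784.59 − 35.66 = 748.93 Tg.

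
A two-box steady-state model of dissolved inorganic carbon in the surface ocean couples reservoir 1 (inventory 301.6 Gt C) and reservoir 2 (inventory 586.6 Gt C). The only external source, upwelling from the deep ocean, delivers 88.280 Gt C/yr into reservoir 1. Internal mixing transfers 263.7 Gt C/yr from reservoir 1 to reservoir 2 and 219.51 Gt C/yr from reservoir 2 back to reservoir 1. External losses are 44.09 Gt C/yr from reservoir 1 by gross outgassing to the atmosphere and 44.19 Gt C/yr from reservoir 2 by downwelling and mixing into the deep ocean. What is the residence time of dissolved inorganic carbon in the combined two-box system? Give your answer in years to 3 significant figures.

10.1 yr

For the system as a whole, the A↔B exchange is internal and contributes nothing to the throughput; only the external sinks remove mass.
M_total = 301.6 + 586.6 = 888.20 Gt C.
ΣF_external_out = 44.09 + 44.19 = 88.280 Gt C/yr.
τ = M_total / ΣF_ext = 888.20 / 88.280 = 10.06 yr.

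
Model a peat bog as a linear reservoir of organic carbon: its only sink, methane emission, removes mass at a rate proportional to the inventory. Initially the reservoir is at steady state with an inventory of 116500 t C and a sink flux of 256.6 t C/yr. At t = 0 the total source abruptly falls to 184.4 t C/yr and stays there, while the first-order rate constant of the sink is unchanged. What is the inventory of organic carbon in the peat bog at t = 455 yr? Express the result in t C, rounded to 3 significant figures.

95800 t C

τ = M₀/F₀ = 116500/256.6 = 454.0 yr; rate constant k = 1/τ.
New steady state M_∞ = F₁/k = F₁·τ = 184.4 × 454.0 = 83720 t C.
M(t) = M_∞ + (M₀ − M_∞)·e^(−t/τ); t/τ = 455/454.0 = 1.002, so e^(−t/τ) = 0.3671.
M(t) = 83720 + 32780 × 0.3671 = 95753 t C.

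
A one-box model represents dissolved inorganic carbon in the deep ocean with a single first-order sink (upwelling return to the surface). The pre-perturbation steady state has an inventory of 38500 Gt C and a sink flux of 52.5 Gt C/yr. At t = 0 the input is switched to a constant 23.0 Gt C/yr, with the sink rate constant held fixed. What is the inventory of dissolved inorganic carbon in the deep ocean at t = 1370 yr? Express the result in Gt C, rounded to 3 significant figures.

τ = M₀/F₀ = 38500/52.5 = 733.3 yr; rate constant k = 1/τ.
New steady state M_∞ = F₁/k = F₁·τ = 23.0 × 733.3 = 16867 Gt C.
M(t) = M_∞ + (M₀ − M_∞)·e^(−t/τ); t/τ = 1370/733.3 = 1.868, so e^(−t/τ) = 0.1544.
M(t) = 16867 + 21630 × 0.1544 = 20207 Gt C.

20200 Gt C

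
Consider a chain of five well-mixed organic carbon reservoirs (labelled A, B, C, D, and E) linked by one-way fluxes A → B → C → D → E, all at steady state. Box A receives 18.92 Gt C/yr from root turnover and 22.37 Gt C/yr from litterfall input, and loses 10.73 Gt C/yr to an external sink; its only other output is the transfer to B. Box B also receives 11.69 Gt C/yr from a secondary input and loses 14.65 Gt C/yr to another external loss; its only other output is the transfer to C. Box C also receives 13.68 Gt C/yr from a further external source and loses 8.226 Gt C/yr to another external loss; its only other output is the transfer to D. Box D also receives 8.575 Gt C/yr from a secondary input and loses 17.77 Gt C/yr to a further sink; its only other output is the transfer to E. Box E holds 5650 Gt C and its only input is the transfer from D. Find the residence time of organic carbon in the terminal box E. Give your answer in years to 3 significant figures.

Box A: F(A→B) = (18.92 + 22.37) − 10.73 = 30.560 Gt C/yr.
Box B: F(B→C) = (30.560 + 11.69) − 14.65 = 27.600 Gt C/yr.
Box C: F(C→D) = (27.600 + 13.68) − 8.226 = 33.054 Gt C/yr.
Box D: F(D→E) = (33.054 + 8.575) − 17.77 = 23.859 Gt C/yr.
Box E throughput = its input = 23.859 Gt C/yr; τ = 5650 / 23.859 = 236.8 yr.

237 yr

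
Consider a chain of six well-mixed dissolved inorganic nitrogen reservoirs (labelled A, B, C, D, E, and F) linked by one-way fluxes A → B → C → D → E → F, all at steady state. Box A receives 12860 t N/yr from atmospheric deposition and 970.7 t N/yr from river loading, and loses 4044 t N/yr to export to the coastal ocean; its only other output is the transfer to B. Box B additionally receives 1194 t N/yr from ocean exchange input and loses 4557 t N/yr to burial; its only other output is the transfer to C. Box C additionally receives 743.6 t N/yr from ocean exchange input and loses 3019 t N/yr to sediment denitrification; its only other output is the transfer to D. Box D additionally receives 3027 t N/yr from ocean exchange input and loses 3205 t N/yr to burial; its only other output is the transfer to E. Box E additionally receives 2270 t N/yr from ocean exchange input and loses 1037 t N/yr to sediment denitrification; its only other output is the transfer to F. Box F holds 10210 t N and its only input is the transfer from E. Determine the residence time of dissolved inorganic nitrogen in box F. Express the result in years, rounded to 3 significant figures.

Box A: F(A→B) = (12860 + 970.7) − 4044 = 9786.7 t N/yr.
Box B: F(B→C) = (9786.7 + 1194) − 4557 = 6423.7 t N/yr.
Box C: F(C→D) = (6423.7 + 743.6) − 3019 = 4148.3 t N/yr.
Box D: F(D→E) = (4148.3 + 3027) − 3205 = 3970.3 t N/yr.
Box E: F(E→F) = (3970.3 + 2270) − 1037 = 5203.3 t N/yr.
Box F throughput = its input = 5203.3 t N/yr; τ = 10210 / 5203.3 = 1.962 yr.

1.96 yr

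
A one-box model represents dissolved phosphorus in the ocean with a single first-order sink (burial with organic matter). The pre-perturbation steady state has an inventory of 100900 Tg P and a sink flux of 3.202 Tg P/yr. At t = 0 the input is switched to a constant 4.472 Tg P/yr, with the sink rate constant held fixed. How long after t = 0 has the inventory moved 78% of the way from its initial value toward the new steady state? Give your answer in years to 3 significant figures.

τ = M₀/F₀ = 100900/3.202 = 31510 yr.
The remaining gap fraction is e^(−t/τ); 78% covered ⇒ e^(−t/τ) = 0.220.
t = −τ ln(0.220) = 31510 × 1.514 = 47710 yr.

47700 yr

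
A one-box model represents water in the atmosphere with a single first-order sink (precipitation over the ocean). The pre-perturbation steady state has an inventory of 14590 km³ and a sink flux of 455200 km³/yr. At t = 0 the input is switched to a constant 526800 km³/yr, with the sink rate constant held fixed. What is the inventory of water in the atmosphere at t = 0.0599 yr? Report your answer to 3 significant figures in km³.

16500 km³

τ = M₀/F₀ = 14590/455200 = 0.03205 yr; rate constant k = 1/τ.
New steady state M_∞ = F₁/k = F₁·τ = 526800 × 0.03205 = 16885 km³.
M(t) = M_∞ + (M₀ − M_∞)·e^(−t/τ); t/τ = 0.0599/0.03205 = 1.869, so e^(−t/τ) = 0.1543.
M(t) = 16885 − 2295 × 0.1543 = 16531 km³.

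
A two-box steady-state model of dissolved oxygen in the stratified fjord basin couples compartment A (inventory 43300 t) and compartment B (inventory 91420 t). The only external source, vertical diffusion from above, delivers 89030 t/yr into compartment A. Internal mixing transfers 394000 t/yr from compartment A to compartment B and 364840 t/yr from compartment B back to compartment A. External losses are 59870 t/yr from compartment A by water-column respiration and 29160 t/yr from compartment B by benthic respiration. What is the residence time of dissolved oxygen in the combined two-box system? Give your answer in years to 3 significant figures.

1.51 yr

Treat the two boxes together as one reservoir: the mixing fluxes between them are internal recycling, so τ = ΣM / Σ(external losses).
M_total = 43300 + 91420 = 134720 t.
ΣF_external_out = 59870 + 29160 = 89030 t/yr.
τ = M_total / ΣF_ext = 134720 / 89030 = 1.513 yr.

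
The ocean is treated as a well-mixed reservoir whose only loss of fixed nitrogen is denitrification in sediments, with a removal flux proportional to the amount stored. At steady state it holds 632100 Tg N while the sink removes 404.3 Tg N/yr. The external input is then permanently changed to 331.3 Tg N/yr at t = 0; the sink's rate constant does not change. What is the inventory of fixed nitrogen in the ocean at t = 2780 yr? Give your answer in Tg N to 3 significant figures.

Residence time τ = M₀/F₀ = 1563 yr. The eventual steady state is M_∞ = M₀·(F₁/F₀) = 632100 × 331.3/404.3 = 517970 Tg N.
The anomaly ΔM(t) = M(t) − M_∞ decays as ΔM₀·e^(−t/τ) with ΔM₀ = 632100 − 517970 = 114100 Tg N.
At t = 2780 yr, e^(−t/τ) = e^(−1.778) = 0.1690, so ΔM = 19280 Tg N and M = 517970 + 19280 = 537250 Tg N.

537000 Tg N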